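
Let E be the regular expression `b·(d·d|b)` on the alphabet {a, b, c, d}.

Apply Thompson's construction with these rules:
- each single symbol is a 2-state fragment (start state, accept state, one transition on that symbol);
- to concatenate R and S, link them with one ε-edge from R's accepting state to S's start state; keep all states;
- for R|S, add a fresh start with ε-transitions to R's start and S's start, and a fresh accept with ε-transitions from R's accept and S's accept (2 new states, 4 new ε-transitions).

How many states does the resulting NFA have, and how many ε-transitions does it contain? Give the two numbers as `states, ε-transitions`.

10, 6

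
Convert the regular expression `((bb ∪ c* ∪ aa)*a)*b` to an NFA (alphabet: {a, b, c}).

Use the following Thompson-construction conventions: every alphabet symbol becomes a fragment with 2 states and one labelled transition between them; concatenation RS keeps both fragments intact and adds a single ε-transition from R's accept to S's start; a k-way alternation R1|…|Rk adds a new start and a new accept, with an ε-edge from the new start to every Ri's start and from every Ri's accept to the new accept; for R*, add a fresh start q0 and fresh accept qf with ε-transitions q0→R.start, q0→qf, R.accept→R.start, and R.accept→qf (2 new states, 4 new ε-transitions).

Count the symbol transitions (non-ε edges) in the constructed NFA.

7

Per subexpression:
Each of the 7 symbol leaves contributes exactly 1 symbol transition.
  bb = 2 symbol transitions
  c* = 1 symbol transition
  aa = 2 symbol transitions
  bb ∪ c* ∪ aa = 5 symbol transitions
  (bb ∪ c* ∪ aa)* = 5 symbol transitions
  (bb ∪ c* ∪ aa)*a = 6 symbol transitions
  ((bb ∪ c* ∪ aa)*a)* = 6 symbol transitions
  ((bb ∪ c* ∪ aa)*a)*b = 7 symbol transitions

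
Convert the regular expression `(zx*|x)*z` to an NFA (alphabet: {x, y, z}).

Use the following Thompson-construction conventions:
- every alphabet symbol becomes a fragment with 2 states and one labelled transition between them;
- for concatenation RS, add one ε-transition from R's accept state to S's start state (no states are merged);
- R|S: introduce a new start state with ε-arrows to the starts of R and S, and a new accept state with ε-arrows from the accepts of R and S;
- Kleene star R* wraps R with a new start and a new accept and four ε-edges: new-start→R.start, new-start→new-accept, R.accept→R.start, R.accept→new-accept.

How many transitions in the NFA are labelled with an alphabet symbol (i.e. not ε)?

4

Per subexpression:
Each of the 4 symbol leaves contributes exactly 1 symbol transition.
  x* — 1 symbol transition
  zx* — 2 symbol transitions
  zx*|x — 3 symbol transitions
  (zx*|x)* — 3 symbol transitions
  (zx*|x)*z — 4 symbol transitions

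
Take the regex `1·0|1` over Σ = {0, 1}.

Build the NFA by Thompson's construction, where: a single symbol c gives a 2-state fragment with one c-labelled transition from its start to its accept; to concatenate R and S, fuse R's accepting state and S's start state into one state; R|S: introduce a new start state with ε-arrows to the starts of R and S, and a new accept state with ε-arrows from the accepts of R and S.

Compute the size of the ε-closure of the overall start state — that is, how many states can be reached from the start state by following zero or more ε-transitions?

Work bottom-up. For each fragment F, track |ε-closure(F.start)| and whether F's accept lies in that closure (i.e. whether F accepts ε). A single-symbol fragment has closure size 1 and does not accept ε.
  1·0 → C equals the left operand's closure size = 1 (its accept is not ε-reachable, so the closure stops there)
  1·0|1 → new start ε-reaches every alternative's start; none of them accept ε, so the new accept is not reached: C = 1 + 1 + 1 = 3

3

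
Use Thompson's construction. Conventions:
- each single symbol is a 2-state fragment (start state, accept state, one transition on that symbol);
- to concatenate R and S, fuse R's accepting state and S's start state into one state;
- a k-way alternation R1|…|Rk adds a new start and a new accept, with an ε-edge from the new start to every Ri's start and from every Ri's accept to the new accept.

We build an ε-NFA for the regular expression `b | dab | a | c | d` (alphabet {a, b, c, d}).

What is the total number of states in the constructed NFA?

Recursing over subexpressions:
Each of the 7 symbol leaves contributes a 2-state fragment.
  dab = 4 states
  b | dab | a | c | d = 14 states

14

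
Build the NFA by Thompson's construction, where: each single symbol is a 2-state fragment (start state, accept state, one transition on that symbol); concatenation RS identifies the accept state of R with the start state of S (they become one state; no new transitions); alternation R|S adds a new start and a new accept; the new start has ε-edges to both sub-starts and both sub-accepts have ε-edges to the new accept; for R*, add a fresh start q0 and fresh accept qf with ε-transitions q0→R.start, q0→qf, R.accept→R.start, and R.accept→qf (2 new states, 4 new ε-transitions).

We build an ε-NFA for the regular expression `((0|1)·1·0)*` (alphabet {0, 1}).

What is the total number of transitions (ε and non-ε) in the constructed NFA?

12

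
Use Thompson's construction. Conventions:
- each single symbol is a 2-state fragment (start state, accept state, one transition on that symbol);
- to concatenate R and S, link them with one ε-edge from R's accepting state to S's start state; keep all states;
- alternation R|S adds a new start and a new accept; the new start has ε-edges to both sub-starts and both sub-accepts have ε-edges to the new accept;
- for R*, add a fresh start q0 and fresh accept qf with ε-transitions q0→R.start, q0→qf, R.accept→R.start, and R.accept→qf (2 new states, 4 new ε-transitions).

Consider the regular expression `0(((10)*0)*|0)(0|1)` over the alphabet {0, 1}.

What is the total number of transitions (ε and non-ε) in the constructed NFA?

27

Per subexpression:
Each of the 7 symbol leaves contributes 1 transition (1 symbol, 0 ε).
  10 : 3 transitions (2 symbol, 1 ε)
  (10)* : 7 transitions (2 symbol, 5 ε)
  (10)*0 : 9 transitions (3 symbol, 6 ε)
  ((10)*0)* : 13 transitions (3 symbol, 10 ε)
  ((10)*0)*|0 : 18 transitions (4 symbol, 14 ε)
  0|1 : 6 transitions (2 symbol, 4 ε)
  0(((10)*0)*|0)(0|1) : 27 transitions (7 symbol, 20 ε)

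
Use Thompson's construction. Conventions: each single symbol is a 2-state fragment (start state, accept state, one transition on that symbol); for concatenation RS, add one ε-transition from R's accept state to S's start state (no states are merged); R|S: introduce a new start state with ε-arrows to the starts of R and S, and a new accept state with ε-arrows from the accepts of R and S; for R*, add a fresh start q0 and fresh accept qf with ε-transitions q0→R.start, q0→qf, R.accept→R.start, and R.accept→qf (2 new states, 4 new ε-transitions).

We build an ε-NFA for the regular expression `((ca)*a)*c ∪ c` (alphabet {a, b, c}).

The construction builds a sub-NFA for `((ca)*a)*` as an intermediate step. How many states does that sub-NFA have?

10

Fragment for `((ca)*a)*`:
Each of the 3 symbol leaves contributes a 2-state fragment.
  ca : 4 states
  (ca)* : 6 states
  (ca)*a : 8 states
  ((ca)*a)* : 10 states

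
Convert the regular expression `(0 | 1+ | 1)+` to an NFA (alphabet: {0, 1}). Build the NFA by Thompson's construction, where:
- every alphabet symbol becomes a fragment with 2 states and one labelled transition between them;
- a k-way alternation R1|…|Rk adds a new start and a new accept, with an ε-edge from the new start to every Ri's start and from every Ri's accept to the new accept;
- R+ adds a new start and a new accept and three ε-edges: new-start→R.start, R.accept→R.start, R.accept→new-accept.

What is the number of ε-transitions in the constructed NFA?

Building bottom-up:
Each of the 3 symbol leaves contributes 0 ε-transitions.
  1+ = 3 ε-transitions
  0 | 1+ | 1 = 9 ε-transitions
  (0 | 1+ | 1)+ = 12 ε-transitions

12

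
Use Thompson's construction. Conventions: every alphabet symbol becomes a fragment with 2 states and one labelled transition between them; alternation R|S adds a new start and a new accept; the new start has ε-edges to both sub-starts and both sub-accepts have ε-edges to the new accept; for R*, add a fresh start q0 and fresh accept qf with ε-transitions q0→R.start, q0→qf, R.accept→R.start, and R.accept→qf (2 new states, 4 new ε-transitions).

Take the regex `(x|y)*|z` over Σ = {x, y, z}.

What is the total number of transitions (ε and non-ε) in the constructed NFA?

15

Building bottom-up:
Each of the 3 symbol leaves contributes 1 transition (1 symbol, 0 ε).
  x|y = 6 transitions (2 symbol, 4 ε)
  (x|y)* = 10 transitions (2 symbol, 8 ε)
  (x|y)*|z = 15 transitions (3 symbol, 12 ε)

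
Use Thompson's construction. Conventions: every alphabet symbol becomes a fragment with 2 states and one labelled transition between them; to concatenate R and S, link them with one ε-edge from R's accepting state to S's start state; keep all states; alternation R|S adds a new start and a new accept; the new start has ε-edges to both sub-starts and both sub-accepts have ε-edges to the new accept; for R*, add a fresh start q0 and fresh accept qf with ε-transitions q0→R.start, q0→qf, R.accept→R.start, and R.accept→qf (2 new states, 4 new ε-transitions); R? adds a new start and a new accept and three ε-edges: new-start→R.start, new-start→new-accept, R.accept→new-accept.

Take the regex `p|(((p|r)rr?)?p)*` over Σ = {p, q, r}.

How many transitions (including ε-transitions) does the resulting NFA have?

27

Building bottom-up:
Each of the 6 symbol leaves contributes 1 transition (1 symbol, 0 ε).
  p|r → 6 transitions (2 symbol, 4 ε)
  r? → 4 transitions (1 symbol, 3 ε)
  (p|r)rr? → 13 transitions (4 symbol, 9 ε)
  ((p|r)rr?)? → 16 transitions (4 symbol, 12 ε)
  ((p|r)rr?)?p → 18 transitions (5 symbol, 13 ε)
  (((p|r)rr?)?p)* → 22 transitions (5 symbol, 17 ε)
  p|(((p|r)rr?)?p)* → 27 transitions (6 symbol, 21 ε)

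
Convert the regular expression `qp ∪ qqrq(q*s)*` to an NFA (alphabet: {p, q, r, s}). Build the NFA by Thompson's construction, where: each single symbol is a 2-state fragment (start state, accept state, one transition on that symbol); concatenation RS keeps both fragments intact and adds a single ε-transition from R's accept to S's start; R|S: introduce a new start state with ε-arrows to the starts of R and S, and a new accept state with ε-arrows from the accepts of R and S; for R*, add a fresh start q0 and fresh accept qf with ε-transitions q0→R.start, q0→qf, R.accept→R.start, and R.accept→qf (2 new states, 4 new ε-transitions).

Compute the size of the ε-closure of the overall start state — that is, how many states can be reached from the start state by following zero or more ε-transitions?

Let C(F) = |ε-closure(F.start)| within fragment F, and note whether F accepts ε. Symbol fragments have C = 1 and do not accept ε. Then:
  qp → C equals the left operand's closure size = 1 (its accept is not ε-reachable, so the closure stops there)
  q* → C = 1 (new start) + 1 (body) + 1 (new accept) = 3
  q*s → the left operand accepts ε, so the closure extends into the next operand (via the concat ε-link); C = 3 + 1 = 4
  (q*s)* → new start has ε-edges to the inner start and to the new accept, so C = 2 + 4 = 6
  qqrq(q*s)* → same as the first factor's closure: C = 1
  qp ∪ qqrq(q*s)* → new start ε-reaches every alternative's start; none of them accept ε, so the new accept is not reached: C = 1 + 1 + 1 = 3

3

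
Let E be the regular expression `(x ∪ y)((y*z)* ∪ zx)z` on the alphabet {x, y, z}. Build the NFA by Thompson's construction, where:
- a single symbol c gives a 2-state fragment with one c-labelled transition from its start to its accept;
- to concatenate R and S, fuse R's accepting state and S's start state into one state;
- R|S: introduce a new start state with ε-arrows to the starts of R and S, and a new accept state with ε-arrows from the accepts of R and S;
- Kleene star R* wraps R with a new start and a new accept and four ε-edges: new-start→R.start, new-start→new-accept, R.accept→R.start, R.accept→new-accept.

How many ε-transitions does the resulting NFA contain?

16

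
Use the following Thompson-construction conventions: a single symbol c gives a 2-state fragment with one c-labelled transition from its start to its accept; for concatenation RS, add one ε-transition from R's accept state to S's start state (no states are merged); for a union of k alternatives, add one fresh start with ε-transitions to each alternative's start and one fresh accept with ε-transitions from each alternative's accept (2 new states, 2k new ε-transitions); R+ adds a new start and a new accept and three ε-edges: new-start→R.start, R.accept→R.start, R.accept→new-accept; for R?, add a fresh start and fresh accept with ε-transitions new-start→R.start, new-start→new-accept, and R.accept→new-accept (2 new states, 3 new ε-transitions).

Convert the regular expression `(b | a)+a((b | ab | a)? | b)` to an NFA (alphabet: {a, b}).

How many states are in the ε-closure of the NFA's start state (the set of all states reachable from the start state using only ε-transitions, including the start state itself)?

4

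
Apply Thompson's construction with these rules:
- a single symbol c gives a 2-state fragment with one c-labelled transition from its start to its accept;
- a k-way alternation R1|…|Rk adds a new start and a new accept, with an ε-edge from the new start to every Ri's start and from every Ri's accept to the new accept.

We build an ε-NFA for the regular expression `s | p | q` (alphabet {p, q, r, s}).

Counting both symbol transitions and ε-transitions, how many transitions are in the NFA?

Recursing over subexpressions:
Each of the 3 symbol leaves contributes 1 transition (1 symbol, 0 ε).
  s | p | q — 9 transitions (3 symbol, 6 ε)

9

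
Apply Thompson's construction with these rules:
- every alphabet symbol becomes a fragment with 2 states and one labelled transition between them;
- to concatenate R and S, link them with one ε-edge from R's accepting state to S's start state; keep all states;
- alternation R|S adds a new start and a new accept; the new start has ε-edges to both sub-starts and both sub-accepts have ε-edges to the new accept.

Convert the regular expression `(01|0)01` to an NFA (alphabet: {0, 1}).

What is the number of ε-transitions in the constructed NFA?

7

Per subexpression:
Each of the 5 symbol leaves contributes 0 ε-transitions.
  01 → 1 ε-transition
  01|0 → 5 ε-transitions
  (01|0)01 → 7 ε-transitions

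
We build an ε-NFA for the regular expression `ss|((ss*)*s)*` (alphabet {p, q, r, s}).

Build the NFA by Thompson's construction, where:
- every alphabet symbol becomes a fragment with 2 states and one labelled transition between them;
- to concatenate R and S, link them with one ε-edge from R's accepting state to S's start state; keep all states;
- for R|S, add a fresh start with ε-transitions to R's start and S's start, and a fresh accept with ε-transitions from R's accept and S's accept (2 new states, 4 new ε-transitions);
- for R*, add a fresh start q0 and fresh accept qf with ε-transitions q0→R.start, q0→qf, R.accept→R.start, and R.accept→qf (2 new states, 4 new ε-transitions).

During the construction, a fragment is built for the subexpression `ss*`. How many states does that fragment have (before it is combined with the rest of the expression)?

Fragment for `ss*`:
Each of the 2 symbol leaves contributes a 2-state fragment.
  s* → 4 states
  ss* → 6 states

6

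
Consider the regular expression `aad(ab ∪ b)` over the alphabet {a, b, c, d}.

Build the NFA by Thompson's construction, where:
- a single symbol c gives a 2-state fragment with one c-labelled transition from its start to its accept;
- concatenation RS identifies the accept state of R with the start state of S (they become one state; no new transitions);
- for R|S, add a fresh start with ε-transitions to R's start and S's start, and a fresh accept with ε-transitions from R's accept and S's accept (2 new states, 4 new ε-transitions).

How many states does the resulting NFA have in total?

By structural recursion:
Each of the 6 symbol leaves contributes a 2-state fragment.
  ab → 3 states
  ab ∪ b → 7 states
  aad(ab ∪ b) → 10 states

10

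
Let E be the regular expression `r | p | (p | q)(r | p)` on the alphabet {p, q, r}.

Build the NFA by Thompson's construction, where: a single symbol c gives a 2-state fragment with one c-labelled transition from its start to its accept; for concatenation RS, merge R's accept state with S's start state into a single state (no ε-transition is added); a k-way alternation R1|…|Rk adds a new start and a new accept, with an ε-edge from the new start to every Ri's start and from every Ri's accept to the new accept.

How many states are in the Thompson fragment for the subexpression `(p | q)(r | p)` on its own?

11

Fragment for `(p | q)(r | p)`:
Each of the 4 symbol leaves contributes a 2-state fragment.
  p | q — 6 states
  r | p — 6 states
  (p | q)(r | p) — 11 states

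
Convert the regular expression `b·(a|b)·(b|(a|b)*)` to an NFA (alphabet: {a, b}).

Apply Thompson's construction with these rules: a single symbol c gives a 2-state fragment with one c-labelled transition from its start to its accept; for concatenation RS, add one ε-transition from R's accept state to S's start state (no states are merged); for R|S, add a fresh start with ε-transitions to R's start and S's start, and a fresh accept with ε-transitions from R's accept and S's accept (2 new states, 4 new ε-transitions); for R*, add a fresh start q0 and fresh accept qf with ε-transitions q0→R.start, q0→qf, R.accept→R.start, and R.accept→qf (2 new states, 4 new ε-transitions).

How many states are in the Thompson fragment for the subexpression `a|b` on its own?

Fragment for `a|b`:
Each of the 2 symbol leaves contributes a 2-state fragment.
  a|b — 6 states

6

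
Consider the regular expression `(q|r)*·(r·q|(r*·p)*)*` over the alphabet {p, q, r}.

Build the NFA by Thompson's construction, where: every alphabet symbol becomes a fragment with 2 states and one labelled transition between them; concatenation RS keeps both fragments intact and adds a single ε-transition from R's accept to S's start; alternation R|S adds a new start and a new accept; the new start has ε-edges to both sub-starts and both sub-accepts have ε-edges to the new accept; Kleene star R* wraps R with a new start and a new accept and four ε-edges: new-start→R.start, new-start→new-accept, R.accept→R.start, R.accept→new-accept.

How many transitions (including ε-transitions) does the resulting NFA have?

33

Per subexpression:
Each of the 6 symbol leaves contributes 1 transition (1 symbol, 0 ε).
  q|r — 6 transitions (2 symbol, 4 ε)
  (q|r)* — 10 transitions (2 symbol, 8 ε)
  r·q — 3 transitions (2 symbol, 1 ε)
  r* — 5 transitions (1 symbol, 4 ε)
  r*·p — 7 transitions (2 symbol, 5 ε)
  (r*·p)* — 11 transitions (2 symbol, 9 ε)
  r·q|(r*·p)* — 18 transitions (4 symbol, 14 ε)
  (r·q|(r*·p)*)* — 22 transitions (4 symbol, 18 ε)
  (q|r)*·(r·q|(r*·p)*)* — 33 transitions (6 symbol, 27 ε)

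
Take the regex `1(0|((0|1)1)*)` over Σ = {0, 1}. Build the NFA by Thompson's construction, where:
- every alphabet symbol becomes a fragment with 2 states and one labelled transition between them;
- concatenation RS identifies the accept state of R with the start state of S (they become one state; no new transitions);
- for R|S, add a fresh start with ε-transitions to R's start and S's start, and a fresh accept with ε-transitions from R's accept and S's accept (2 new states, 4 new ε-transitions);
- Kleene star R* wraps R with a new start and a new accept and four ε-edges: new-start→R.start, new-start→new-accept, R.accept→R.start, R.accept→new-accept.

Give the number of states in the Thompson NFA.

14

Building bottom-up:
Each of the 5 symbol leaves contributes a 2-state fragment.
  0|1 : 6 states
  (0|1)1 : 7 states
  ((0|1)1)* : 9 states
  0|((0|1)1)* : 13 states
  1(0|((0|1)1)*) : 14 states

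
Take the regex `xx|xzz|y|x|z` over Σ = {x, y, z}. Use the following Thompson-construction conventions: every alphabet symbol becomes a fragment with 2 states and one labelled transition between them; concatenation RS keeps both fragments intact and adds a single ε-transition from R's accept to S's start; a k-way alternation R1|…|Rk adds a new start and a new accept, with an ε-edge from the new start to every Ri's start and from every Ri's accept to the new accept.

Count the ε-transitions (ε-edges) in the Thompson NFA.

Per subexpression:
Each of the 8 symbol leaves contributes 0 ε-transitions.
  xx : 1 ε-transition
  xzz : 2 ε-transitions
  xx|xzz|y|x|z : 13 ε-transitions

13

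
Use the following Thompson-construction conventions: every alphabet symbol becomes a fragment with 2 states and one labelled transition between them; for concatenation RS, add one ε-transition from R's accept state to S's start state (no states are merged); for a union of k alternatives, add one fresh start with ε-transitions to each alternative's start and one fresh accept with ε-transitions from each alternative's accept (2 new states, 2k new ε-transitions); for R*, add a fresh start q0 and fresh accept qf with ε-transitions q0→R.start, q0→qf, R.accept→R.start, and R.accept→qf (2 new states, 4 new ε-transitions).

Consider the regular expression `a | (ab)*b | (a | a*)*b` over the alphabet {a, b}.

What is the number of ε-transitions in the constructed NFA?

25

Bottom-up over the parse tree:
Each of the 7 symbol leaves contributes 0 ε-transitions.
  ab : 1 ε-transition
  (ab)* : 5 ε-transitions
  (ab)*b : 6 ε-transitions
  a* : 4 ε-transitions
  a | a* : 8 ε-transitions
  (a | a*)* : 12 ε-transitions
  (a | a*)*b : 13 ε-transitions
  a | (ab)*b | (a | a*)*b : 25 ε-transitions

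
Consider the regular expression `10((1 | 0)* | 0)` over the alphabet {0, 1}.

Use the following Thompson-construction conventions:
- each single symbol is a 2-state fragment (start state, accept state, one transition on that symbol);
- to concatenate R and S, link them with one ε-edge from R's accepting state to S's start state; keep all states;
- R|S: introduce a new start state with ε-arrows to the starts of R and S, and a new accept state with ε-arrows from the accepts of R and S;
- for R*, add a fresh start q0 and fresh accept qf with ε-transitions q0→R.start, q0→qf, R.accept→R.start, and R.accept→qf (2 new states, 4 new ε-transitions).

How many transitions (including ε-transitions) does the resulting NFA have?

19

Building bottom-up:
Each of the 5 symbol leaves contributes 1 transition (1 symbol, 0 ε).
  1 | 0 — 6 transitions (2 symbol, 4 ε)
  (1 | 0)* — 10 transitions (2 symbol, 8 ε)
  (1 | 0)* | 0 — 15 transitions (3 symbol, 12 ε)
  10((1 | 0)* | 0) — 19 transitions (5 symbol, 14 ε)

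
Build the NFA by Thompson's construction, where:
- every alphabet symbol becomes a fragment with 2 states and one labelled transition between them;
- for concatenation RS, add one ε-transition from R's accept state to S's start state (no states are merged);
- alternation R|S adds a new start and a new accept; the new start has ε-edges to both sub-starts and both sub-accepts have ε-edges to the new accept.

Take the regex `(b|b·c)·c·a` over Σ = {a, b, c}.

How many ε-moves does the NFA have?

7

Per subexpression:
Each of the 5 symbol leaves contributes 0 ε-transitions.
  b·c — 1 ε-transition
  b|b·c — 5 ε-transitions
  (b|b·c)·c·a — 7 ε-transitions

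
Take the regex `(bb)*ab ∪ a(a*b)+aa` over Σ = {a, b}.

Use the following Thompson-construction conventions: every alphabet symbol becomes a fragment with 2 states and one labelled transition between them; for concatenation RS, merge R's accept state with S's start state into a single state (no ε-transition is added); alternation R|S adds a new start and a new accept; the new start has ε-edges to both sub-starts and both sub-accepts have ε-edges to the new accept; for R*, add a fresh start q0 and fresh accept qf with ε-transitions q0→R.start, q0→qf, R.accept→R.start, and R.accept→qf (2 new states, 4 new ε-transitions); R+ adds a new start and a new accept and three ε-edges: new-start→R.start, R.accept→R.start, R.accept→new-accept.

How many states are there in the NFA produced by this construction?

19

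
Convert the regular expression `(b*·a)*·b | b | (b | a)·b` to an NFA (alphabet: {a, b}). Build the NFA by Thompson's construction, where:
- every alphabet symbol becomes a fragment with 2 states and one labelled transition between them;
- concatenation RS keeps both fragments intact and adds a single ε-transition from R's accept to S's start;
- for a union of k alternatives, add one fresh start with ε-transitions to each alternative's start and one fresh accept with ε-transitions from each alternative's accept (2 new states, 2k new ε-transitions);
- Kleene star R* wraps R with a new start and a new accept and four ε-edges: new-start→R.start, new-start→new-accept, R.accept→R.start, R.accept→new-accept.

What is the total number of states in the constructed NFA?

Per subexpression:
Each of the 7 symbol leaves contributes a 2-state fragment.
  b* → 4 states
  b*·a → 6 states
  (b*·a)* → 8 states
  (b*·a)*·b → 10 states
  b | a → 6 states
  (b | a)·b → 8 states
  (b*·a)*·b | b | (b | a)·b → 22 states

22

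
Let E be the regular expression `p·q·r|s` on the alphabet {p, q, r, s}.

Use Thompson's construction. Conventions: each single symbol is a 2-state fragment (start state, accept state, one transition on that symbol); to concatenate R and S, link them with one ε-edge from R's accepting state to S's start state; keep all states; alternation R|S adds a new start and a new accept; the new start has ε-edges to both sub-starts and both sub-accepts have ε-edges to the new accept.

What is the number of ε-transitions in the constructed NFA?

6

Per subexpression:
Each of the 4 symbol leaves contributes 0 ε-transitions.
  p·q·r → 2 ε-transitions
  p·q·r|s → 6 ε-transitions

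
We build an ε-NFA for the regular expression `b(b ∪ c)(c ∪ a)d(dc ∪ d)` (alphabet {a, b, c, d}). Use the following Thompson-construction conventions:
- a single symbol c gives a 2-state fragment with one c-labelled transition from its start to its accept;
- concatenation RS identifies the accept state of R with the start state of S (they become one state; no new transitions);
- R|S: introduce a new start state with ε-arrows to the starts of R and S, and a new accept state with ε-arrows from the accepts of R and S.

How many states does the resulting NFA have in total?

By structural recursion:
Each of the 9 symbol leaves contributes a 2-state fragment.
  b ∪ c — 6 states
  c ∪ a — 6 states
  dc — 3 states
  dc ∪ d — 7 states
  b(b ∪ c)(c ∪ a)d(dc ∪ d) — 19 states

19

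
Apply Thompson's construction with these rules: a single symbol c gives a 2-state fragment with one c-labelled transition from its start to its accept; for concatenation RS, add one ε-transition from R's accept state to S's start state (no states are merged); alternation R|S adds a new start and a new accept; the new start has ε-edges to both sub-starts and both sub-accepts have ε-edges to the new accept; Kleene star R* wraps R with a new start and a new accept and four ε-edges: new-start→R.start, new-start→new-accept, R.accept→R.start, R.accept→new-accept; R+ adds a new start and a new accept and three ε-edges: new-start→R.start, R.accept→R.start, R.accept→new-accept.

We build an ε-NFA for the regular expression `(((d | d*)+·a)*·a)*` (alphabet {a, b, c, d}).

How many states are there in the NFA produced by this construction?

By structural recursion:
Each of the 4 symbol leaves contributes a 2-state fragment.
  d* → 4 states
  d | d* → 8 states
  (d | d*)+ → 10 states
  (d | d*)+·a → 12 states
  ((d | d*)+·a)* → 14 states
  ((d | d*)+·a)*·a → 16 states
  (((d | d*)+·a)*·a)* → 18 states

18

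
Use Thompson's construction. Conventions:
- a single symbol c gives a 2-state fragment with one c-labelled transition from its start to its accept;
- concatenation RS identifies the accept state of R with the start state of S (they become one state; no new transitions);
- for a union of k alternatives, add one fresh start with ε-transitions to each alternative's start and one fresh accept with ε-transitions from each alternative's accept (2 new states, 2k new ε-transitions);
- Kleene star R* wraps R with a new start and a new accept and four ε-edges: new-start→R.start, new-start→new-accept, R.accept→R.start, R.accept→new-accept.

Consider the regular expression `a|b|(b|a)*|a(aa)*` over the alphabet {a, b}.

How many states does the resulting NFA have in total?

Bottom-up over the parse tree:
Each of the 7 symbol leaves contributes a 2-state fragment.
  b|a → 6 states
  (b|a)* → 8 states
  aa → 3 states
  (aa)* → 5 states
  a(aa)* → 6 states
  a|b|(b|a)*|a(aa)* → 20 states

20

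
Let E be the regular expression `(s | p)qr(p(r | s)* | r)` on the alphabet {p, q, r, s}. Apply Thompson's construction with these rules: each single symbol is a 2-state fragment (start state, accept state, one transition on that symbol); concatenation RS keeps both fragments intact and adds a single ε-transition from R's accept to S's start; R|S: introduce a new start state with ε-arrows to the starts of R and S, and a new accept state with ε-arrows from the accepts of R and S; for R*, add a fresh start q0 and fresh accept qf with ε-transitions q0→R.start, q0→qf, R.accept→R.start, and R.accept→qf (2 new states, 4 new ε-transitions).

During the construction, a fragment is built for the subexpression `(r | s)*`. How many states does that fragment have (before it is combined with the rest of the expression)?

Fragment for `(r | s)*`:
Each of the 2 symbol leaves contributes a 2-state fragment.
  r | s : 6 states
  (r | s)* : 8 states

8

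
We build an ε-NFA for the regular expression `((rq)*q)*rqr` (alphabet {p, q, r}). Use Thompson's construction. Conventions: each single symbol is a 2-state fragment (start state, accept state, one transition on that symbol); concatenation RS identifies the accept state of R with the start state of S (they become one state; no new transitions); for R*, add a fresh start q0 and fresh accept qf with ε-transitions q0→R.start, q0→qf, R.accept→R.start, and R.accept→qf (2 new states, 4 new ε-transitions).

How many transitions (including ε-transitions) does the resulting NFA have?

14

Recursing over subexpressions:
Each of the 6 symbol leaves contributes 1 transition (1 symbol, 0 ε).
  rq — 2 transitions (2 symbol, 0 ε)
  (rq)* — 6 transitions (2 symbol, 4 ε)
  (rq)*q — 7 transitions (3 symbol, 4 ε)
  ((rq)*q)* — 11 transitions (3 symbol, 8 ε)
  ((rq)*q)*rqr — 14 transitions (6 symbol, 8 ε)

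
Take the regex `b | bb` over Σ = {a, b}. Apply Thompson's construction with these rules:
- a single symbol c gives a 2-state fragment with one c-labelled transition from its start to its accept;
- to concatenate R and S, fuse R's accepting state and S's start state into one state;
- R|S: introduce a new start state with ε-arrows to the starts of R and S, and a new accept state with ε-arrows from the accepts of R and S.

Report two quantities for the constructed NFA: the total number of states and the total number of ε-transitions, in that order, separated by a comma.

7, 4

Per subexpression:
Each of the 3 symbol leaves contributes 2 states and 0 ε-transitions.
  bb — 3 states, 0 ε-transitions
  b | bb — 7 states, 4 ε-transitions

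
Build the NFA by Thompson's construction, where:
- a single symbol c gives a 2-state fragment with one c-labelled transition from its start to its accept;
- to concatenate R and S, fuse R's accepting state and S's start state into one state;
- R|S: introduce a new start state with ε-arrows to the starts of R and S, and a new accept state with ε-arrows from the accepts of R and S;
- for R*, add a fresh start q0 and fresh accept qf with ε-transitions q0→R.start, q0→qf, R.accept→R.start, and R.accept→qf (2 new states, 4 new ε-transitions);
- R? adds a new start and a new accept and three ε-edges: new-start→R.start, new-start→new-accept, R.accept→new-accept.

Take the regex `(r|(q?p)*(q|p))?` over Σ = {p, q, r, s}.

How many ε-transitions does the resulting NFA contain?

18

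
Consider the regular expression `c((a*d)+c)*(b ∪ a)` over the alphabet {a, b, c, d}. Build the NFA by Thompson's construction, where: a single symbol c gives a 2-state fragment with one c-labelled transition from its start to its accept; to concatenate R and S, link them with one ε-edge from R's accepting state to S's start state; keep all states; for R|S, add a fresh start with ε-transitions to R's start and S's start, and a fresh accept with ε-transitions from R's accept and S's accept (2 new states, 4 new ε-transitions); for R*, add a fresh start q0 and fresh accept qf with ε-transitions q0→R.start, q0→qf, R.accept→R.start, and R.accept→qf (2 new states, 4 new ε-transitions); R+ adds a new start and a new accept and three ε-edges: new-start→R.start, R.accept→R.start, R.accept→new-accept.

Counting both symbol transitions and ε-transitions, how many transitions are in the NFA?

25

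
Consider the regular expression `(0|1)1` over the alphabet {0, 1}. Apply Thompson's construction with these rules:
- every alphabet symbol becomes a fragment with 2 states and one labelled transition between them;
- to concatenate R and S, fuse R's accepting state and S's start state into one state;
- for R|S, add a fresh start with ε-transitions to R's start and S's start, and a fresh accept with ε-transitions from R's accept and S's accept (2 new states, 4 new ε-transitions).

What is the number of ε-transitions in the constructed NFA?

4

By structural recursion:
Each of the 3 symbol leaves contributes 0 ε-transitions.
  0|1 = 4 ε-transitions
  (0|1)1 = 4 ε-transitions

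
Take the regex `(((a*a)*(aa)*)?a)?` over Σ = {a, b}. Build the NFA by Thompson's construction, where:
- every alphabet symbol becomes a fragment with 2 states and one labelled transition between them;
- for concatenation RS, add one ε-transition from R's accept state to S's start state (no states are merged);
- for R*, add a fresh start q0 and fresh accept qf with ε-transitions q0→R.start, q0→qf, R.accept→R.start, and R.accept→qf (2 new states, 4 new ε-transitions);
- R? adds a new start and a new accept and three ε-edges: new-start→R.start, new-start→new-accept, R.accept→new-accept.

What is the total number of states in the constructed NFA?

20

Recursing over subexpressions:
Each of the 5 symbol leaves contributes a 2-state fragment.
  a* — 4 states
  a*a — 6 states
  (a*a)* — 8 states
  aa — 4 states
  (aa)* — 6 states
  (a*a)*(aa)* — 14 states
  ((a*a)*(aa)*)? — 16 states
  ((a*a)*(aa)*)?a — 18 states
  (((a*a)*(aa)*)?a)? — 20 states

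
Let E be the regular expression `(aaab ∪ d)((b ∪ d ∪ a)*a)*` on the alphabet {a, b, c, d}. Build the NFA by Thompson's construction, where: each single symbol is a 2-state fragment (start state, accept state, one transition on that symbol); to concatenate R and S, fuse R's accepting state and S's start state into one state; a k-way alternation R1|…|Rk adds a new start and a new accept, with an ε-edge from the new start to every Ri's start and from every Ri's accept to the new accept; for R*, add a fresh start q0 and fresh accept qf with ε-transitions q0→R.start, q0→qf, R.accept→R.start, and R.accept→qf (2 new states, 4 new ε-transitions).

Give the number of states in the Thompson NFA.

Per subexpression:
Each of the 9 symbol leaves contributes a 2-state fragment.
  aaab : 5 states
  aaab ∪ d : 9 states
  b ∪ d ∪ a : 8 states
  (b ∪ d ∪ a)* : 10 states
  (b ∪ d ∪ a)*a : 11 states
  ((b ∪ d ∪ a)*a)* : 13 states
  (aaab ∪ d)((b ∪ d ∪ a)*a)* : 21 states

21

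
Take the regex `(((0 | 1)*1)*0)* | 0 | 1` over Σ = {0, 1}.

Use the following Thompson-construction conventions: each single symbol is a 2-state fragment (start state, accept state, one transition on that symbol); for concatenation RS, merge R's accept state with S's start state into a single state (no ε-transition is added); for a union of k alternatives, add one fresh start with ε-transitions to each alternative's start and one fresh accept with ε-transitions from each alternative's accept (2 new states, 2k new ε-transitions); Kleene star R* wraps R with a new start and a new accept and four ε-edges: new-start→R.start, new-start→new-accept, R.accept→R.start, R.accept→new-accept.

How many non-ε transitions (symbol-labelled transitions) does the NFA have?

By structural recursion:
Each of the 6 symbol leaves contributes exactly 1 symbol transition.
  0 | 1 — 2 symbol transitions
  (0 | 1)* — 2 symbol transitions
  (0 | 1)*1 — 3 symbol transitions
  ((0 | 1)*1)* — 3 symbol transitions
  ((0 | 1)*1)*0 — 4 symbol transitions
  (((0 | 1)*1)*0)* — 4 symbol transitions
  (((0 | 1)*1)*0)* | 0 | 1 — 6 symbol transitions

6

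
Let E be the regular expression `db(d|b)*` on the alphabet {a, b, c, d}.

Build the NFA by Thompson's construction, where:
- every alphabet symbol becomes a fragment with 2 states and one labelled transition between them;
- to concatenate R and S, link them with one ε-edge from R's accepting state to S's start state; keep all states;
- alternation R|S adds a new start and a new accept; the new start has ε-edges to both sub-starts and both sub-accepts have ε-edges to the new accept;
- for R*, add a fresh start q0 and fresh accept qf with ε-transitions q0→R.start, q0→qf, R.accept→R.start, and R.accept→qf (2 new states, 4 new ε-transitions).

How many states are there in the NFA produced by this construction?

12

Per subexpression:
Each of the 4 symbol leaves contributes a 2-state fragment.
  d|b → 6 states
  (d|b)* → 8 states
  db(d|b)* → 12 states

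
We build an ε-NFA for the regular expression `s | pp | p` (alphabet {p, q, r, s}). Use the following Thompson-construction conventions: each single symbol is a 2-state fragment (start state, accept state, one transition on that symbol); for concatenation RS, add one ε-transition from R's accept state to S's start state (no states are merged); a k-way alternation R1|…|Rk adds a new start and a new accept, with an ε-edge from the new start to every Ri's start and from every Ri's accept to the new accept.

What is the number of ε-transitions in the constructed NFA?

7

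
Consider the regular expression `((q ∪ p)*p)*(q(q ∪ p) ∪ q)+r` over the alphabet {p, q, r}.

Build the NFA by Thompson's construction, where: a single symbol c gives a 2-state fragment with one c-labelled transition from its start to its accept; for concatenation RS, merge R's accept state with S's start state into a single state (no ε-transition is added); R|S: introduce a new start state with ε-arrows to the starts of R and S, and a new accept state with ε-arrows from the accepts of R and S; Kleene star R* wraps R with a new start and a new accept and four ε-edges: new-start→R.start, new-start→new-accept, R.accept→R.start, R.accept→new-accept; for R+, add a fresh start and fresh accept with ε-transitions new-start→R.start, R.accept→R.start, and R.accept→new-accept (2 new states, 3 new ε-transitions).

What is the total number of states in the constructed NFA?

24

Recursing over subexpressions:
Each of the 8 symbol leaves contributes a 2-state fragment.
  q ∪ p → 6 states
  (q ∪ p)* → 8 states
  (q ∪ p)*p → 9 states
  ((q ∪ p)*p)* → 11 states
  q ∪ p → 6 states
  q(q ∪ p) → 7 states
  q(q ∪ p) ∪ q → 11 states
  (q(q ∪ p) ∪ q)+ → 13 states
  ((q ∪ p)*p)*(q(q ∪ p) ∪ q)+r → 24 states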